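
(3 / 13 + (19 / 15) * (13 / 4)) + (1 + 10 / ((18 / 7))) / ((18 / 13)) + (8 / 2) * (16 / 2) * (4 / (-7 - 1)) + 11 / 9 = -145303 / 21060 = -6.90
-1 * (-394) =394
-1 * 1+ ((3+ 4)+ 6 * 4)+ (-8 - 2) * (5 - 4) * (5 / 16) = 215 / 8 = 26.88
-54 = -54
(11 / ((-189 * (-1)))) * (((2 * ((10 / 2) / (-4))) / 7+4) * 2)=187 / 441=0.42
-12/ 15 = -4/ 5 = -0.80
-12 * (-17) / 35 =5.83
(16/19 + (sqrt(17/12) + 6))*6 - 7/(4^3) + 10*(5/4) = sqrt(51) + 64987/1216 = 60.58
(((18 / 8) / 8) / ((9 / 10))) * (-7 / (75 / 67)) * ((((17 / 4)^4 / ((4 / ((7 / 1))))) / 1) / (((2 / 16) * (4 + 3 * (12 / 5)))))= -39171349 / 49152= -796.94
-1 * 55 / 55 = -1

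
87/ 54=29/ 18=1.61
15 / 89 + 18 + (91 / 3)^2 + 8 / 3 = 753698 / 801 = 940.95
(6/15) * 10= 4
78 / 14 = 39 / 7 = 5.57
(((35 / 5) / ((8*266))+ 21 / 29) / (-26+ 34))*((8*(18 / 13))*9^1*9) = 4675077 / 57304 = 81.58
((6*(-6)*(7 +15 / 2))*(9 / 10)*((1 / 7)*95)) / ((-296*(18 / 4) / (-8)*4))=-9.57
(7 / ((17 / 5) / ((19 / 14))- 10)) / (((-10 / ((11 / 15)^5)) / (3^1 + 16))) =406975877 / 1081350000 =0.38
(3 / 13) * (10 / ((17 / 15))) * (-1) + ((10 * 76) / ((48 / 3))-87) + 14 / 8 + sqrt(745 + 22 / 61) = -35171 / 884 + sqrt(2773487) / 61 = -12.48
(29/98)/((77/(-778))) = -11281/3773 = -2.99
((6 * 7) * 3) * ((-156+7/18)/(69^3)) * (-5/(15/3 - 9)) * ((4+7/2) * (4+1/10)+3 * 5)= -5980135/1752048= -3.41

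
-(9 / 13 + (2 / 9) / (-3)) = -217 / 351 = -0.62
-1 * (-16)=16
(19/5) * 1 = 19/5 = 3.80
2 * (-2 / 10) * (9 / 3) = -6 / 5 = -1.20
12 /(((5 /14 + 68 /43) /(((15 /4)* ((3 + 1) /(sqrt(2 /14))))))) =36120* sqrt(7) /389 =245.67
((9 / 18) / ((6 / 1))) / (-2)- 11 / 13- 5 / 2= -1057 / 312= -3.39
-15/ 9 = -5/ 3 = -1.67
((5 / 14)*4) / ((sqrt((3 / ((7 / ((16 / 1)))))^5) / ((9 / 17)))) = 35*sqrt(21) / 26112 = 0.01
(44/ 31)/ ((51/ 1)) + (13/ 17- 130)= -129.21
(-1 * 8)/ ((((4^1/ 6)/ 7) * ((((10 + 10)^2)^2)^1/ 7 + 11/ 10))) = -1960/ 533359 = -0.00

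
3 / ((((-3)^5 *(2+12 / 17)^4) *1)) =-83521 / 362673936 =-0.00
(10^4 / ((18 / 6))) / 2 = 5000 / 3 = 1666.67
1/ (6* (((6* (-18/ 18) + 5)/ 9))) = -3/ 2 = -1.50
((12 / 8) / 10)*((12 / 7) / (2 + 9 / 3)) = 9 / 175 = 0.05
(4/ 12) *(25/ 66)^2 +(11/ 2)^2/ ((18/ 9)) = 396557/ 26136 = 15.17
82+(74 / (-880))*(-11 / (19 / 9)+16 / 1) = 81.09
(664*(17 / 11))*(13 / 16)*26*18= 390205.64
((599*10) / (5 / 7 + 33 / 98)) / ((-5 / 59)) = -6926836 / 103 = -67250.83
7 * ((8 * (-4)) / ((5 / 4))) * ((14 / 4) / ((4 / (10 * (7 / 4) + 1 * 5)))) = -3528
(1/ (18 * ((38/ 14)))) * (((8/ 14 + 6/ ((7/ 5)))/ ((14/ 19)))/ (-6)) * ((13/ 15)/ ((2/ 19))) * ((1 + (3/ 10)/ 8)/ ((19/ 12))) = -18343/ 151200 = -0.12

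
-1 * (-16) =16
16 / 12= 4 / 3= 1.33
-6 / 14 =-3 / 7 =-0.43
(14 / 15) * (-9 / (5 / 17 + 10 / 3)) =-2142 / 925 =-2.32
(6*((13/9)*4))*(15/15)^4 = 104/3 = 34.67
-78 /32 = -39 /16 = -2.44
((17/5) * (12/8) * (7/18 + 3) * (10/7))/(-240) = -1037/10080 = -0.10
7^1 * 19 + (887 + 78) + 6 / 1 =1104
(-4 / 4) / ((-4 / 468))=117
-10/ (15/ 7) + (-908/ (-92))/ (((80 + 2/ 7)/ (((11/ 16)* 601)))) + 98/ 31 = 947999507/ 19233888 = 49.29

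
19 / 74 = 0.26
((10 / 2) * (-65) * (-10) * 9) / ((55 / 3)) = 1595.45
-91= -91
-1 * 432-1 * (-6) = -426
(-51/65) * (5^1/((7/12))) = -612/91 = -6.73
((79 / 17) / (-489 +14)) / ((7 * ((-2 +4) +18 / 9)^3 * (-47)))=79 / 170027200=0.00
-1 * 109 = -109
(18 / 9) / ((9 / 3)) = 2 / 3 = 0.67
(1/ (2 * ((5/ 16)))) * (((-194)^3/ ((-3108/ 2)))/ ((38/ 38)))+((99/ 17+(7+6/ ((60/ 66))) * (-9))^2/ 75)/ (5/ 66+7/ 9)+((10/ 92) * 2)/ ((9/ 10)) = 12650768325322448/ 1636570333125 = 7730.05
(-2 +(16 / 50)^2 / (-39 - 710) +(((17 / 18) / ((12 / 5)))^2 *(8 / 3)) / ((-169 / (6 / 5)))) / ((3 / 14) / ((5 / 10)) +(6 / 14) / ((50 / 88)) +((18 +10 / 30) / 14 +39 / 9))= -462095725081 / 1574650461150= -0.29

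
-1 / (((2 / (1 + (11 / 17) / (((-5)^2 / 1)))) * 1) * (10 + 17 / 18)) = -3924 / 83725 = -0.05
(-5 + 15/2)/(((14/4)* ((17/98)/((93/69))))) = 2170/391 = 5.55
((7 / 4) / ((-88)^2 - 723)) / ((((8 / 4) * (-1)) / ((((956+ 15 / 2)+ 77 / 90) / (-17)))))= 10849 / 1534590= 0.01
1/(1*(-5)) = -1/5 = -0.20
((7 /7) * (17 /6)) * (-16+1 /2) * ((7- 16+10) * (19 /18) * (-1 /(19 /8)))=527 /27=19.52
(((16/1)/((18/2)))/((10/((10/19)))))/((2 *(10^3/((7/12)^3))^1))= 343/36936000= 0.00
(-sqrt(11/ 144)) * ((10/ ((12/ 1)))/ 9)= -5 * sqrt(11)/ 648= -0.03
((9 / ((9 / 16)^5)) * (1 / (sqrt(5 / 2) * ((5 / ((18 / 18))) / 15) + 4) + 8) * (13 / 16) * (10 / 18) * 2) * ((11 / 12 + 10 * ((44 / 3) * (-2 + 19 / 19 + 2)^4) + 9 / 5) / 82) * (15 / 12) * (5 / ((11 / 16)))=19643.80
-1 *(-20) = 20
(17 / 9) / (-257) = -17 / 2313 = -0.01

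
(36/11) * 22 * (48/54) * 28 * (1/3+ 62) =335104/3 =111701.33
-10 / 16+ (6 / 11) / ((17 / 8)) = -551 / 1496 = -0.37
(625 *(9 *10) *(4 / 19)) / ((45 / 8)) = 2105.26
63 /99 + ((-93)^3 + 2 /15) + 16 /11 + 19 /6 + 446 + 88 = -88419937 /110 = -803817.61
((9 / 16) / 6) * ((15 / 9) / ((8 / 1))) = 5 / 256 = 0.02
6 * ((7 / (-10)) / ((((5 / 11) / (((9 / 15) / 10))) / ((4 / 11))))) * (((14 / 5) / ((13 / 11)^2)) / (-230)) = 106722 / 60734375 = 0.00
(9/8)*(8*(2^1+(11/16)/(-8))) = 2205/128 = 17.23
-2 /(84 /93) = -31 /14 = -2.21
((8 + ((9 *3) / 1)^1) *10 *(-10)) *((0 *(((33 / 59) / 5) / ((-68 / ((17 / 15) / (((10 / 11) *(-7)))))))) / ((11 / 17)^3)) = 0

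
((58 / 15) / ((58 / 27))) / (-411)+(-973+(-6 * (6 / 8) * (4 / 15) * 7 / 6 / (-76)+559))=-21552109 / 52060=-413.99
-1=-1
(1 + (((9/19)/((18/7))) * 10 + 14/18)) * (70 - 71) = -619/171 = -3.62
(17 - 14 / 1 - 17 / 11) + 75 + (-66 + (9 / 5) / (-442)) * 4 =-2279813 / 12155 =-187.56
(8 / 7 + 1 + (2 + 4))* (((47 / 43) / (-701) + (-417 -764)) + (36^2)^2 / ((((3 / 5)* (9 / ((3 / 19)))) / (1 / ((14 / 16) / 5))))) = 3361040366130 / 1477007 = 2275575.11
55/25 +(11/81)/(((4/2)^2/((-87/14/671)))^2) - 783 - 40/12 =-4529297405971/5776182720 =-784.13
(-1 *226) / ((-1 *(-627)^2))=226 / 393129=0.00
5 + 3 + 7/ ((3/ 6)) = 22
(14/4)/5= 7/10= 0.70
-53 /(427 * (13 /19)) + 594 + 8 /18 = 29688787 /49959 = 594.26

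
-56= -56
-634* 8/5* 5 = -5072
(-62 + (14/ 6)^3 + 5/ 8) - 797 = -182665/ 216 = -845.67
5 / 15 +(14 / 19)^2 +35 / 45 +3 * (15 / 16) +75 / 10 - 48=-1873163 / 51984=-36.03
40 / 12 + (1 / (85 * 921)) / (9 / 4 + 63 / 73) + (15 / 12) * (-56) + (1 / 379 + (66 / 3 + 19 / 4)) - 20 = -6463535370923 / 107880174540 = -59.91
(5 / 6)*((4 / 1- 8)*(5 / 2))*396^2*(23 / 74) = -15028200 / 37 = -406167.57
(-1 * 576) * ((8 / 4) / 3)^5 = -2048 / 27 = -75.85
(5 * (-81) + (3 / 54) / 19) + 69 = -114911 / 342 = -336.00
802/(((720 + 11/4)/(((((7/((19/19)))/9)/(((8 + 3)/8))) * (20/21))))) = 513280/858627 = 0.60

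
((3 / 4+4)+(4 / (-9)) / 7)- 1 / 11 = 12739 / 2772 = 4.60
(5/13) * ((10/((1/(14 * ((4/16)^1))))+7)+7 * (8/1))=490/13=37.69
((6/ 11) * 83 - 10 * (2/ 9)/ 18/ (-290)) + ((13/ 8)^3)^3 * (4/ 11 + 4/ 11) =44536174407785/ 433506484224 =102.73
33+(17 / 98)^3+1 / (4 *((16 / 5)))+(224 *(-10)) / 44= -1476415553 / 82824896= -17.83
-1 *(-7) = 7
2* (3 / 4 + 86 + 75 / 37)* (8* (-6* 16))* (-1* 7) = 35317632 / 37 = 954530.59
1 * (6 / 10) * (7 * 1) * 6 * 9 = 226.80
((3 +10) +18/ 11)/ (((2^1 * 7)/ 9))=207/ 22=9.41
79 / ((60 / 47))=3713 / 60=61.88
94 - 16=78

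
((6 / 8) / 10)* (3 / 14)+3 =1689 / 560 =3.02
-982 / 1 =-982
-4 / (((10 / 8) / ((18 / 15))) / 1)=-96 / 25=-3.84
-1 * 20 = -20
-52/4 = -13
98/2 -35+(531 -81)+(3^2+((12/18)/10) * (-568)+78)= 513.13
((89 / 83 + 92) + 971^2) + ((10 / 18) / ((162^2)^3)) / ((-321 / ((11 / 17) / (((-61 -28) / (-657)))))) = 942934.07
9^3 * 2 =1458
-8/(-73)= 8/73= 0.11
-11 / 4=-2.75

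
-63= -63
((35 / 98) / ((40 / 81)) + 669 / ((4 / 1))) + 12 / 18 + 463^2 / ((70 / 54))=278105539 / 1680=165539.01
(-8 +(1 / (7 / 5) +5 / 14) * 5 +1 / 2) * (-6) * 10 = 900 / 7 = 128.57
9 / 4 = 2.25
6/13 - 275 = -3569/13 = -274.54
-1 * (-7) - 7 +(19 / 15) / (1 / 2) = 38 / 15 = 2.53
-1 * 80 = -80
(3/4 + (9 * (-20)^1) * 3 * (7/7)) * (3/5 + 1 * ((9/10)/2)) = -45297/80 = -566.21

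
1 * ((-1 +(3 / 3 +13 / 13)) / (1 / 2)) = 2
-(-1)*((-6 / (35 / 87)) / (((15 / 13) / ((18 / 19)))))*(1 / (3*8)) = -3393 / 6650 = -0.51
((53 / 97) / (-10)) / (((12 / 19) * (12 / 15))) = -1007 / 9312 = -0.11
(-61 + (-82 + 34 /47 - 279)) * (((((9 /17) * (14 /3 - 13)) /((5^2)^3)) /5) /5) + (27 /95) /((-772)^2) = 26907798321 /5654770690000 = 0.00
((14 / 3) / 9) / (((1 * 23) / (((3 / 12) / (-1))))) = -0.01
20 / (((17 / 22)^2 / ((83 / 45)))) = 61.78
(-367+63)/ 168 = -38/ 21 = -1.81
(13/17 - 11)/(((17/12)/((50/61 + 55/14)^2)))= -162.89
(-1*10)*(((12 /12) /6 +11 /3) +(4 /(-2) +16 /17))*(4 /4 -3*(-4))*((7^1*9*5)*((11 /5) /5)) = -849849 /17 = -49991.12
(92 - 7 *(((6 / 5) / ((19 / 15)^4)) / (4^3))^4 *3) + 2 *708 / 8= 269.00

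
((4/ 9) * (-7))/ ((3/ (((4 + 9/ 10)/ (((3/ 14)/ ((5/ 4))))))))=-2401/ 81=-29.64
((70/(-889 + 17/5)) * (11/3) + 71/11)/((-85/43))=-19367501/6210270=-3.12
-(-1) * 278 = 278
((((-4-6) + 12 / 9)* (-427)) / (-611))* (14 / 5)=-11956 / 705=-16.96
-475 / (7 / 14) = -950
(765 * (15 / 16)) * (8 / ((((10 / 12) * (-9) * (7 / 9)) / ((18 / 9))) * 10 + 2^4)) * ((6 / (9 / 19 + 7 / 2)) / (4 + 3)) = -7848900 / 83503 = -94.00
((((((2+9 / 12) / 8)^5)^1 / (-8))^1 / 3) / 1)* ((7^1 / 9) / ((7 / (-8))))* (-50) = -4026275 / 452984832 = -0.01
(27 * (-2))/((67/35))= -1890/67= -28.21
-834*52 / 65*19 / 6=-10564 / 5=-2112.80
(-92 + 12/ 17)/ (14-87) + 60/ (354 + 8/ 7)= 2189746/ 1542563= 1.42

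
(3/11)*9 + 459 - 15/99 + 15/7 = 107056/231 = 463.45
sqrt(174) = 13.19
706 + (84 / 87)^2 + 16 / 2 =714.93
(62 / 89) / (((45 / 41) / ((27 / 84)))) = 1271 / 6230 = 0.20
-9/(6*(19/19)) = -3/2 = -1.50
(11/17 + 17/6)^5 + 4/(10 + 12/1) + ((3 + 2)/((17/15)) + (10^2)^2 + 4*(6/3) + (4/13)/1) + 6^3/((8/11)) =10820.57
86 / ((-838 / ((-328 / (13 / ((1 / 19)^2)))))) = 14104 / 1966367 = 0.01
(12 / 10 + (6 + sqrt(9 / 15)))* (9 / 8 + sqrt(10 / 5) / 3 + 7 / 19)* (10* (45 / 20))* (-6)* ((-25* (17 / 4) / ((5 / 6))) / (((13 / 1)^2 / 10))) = 11475* (sqrt(15) + 36)* (152* sqrt(2) + 681) / 25688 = 15958.42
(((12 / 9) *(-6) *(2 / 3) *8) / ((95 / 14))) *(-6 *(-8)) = -28672 / 95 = -301.81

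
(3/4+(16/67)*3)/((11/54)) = 10611/1474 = 7.20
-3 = -3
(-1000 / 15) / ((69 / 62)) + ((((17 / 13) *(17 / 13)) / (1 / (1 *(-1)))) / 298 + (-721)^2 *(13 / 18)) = 652220033576 / 1737489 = 375380.81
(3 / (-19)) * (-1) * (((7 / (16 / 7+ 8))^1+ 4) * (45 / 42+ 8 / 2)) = 23927 / 6384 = 3.75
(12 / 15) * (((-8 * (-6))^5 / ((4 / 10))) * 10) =5096079360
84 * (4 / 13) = 336 / 13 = 25.85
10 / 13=0.77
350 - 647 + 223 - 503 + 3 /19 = -10960 /19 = -576.84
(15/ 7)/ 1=15/ 7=2.14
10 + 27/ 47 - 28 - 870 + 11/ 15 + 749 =-97073/ 705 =-137.69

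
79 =79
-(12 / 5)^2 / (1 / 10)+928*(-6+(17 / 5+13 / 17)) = -149664 / 85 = -1760.75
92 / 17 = 5.41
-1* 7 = -7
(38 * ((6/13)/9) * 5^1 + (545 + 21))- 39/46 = 1031363/1794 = 574.90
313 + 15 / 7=2206 / 7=315.14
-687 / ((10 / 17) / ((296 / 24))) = -14404.10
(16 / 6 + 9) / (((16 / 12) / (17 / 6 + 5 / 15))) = 665 / 24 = 27.71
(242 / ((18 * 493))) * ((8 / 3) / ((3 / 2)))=0.05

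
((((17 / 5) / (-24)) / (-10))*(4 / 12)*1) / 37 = 17 / 133200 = 0.00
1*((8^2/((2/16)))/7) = 512/7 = 73.14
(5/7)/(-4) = -5/28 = -0.18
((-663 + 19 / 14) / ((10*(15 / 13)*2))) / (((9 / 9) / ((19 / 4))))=-2287961 / 16800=-136.19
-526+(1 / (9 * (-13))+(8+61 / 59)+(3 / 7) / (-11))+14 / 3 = -272328283 / 531531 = -512.35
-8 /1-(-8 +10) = -10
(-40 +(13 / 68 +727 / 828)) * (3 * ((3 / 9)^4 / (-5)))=54799 / 190026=0.29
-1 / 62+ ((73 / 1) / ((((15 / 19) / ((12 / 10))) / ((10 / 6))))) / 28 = 21446 / 3255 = 6.59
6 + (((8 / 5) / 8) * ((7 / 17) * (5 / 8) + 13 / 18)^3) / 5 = 276788797199 / 45844185600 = 6.04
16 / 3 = 5.33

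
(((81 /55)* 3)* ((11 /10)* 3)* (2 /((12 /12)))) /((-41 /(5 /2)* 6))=-0.30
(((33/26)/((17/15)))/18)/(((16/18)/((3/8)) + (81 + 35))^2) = 40095/9029543744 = 0.00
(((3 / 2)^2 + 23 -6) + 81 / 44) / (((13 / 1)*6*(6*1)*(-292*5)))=-29 / 939510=-0.00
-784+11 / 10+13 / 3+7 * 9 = -21467 / 30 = -715.57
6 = 6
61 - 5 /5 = 60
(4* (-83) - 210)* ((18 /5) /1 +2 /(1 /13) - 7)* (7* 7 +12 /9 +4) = -9983098 /15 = -665539.87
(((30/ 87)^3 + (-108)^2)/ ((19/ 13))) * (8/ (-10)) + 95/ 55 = -162675275167/ 25486505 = -6382.80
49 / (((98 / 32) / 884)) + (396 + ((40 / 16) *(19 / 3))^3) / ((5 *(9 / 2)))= 69682751 / 4860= 14338.01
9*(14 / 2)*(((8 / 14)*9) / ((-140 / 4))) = -324 / 35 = -9.26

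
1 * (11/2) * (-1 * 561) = -6171/2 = -3085.50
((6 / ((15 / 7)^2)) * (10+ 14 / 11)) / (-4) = -3038 / 825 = -3.68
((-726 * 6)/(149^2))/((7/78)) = -2.19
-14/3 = -4.67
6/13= 0.46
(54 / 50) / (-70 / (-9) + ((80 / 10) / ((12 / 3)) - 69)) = -243 / 13325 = -0.02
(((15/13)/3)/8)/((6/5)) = 25/624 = 0.04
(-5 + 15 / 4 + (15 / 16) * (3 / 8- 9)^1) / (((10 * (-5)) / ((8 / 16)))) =0.09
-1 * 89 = -89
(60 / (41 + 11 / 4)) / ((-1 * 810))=-8 / 4725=-0.00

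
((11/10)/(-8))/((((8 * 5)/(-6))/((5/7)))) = 33/2240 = 0.01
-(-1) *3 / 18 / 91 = 0.00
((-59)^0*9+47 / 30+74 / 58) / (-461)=-10303 / 401070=-0.03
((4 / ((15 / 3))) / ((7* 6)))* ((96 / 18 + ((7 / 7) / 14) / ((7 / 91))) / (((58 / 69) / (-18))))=-18147 / 7105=-2.55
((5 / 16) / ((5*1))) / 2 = 1 / 32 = 0.03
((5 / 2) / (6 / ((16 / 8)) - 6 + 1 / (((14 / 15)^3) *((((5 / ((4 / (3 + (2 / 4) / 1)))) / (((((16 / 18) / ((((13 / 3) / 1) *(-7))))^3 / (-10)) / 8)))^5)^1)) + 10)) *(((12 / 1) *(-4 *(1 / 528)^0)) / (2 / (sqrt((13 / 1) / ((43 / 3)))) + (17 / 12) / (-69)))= -3190075432335098598726436944282909468655700025900000000 *sqrt(1677) / 16002015444508226125025112396265744333734174796081942723 - 1277185997366044909997359718635005421327734974137500000 / 16002015444508226125025112396265744333734174796081942723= -8.24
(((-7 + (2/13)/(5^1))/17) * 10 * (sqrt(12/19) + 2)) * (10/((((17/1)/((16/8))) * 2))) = -18120/3757 - 18120 * sqrt(57)/71383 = -6.74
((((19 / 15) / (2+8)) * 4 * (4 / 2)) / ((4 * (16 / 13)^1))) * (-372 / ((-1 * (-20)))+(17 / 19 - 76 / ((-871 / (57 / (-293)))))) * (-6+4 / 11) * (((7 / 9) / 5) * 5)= 15.99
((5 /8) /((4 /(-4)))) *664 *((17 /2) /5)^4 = -6932243 /2000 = -3466.12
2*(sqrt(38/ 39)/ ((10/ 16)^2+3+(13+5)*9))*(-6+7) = 128*sqrt(1482)/ 412815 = 0.01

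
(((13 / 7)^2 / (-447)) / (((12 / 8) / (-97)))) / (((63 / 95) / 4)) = 12458680 / 4139667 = 3.01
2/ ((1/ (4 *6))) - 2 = 46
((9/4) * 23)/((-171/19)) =-23/4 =-5.75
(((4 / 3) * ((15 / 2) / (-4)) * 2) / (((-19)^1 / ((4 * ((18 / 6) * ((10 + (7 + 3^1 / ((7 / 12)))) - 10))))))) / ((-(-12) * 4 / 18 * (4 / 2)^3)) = 3825 / 2128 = 1.80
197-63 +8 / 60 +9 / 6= 4069 / 30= 135.63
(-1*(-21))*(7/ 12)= 49/ 4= 12.25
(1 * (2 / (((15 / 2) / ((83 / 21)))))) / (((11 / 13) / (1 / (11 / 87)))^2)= 47186828 / 512435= 92.08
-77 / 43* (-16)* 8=9856 / 43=229.21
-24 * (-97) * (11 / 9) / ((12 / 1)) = 2134 / 9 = 237.11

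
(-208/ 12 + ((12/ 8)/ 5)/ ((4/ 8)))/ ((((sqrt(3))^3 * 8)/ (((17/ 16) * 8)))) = -4267 * sqrt(3)/ 2160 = -3.42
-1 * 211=-211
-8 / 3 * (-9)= 24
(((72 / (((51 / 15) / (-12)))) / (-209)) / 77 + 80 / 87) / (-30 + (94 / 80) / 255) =-4452464000 / 142787347241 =-0.03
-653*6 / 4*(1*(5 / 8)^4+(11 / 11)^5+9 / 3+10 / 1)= -13862.46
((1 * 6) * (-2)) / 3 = -4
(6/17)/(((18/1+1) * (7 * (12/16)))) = 8/2261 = 0.00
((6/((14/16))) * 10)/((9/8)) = 1280/21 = 60.95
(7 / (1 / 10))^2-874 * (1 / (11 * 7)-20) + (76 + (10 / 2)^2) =22469.65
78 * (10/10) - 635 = -557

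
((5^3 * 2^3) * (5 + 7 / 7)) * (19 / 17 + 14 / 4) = 471000 / 17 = 27705.88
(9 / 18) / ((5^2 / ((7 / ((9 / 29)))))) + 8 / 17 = 7051 / 7650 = 0.92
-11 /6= -1.83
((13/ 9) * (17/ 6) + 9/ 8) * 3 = 1127/ 72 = 15.65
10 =10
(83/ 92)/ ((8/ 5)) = 415/ 736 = 0.56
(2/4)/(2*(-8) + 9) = -1/14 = -0.07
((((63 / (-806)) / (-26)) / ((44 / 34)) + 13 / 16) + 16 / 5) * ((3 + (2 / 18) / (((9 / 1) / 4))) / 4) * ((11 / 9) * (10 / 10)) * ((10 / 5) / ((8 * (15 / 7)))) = 820593109 / 1880236800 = 0.44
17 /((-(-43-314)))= 0.05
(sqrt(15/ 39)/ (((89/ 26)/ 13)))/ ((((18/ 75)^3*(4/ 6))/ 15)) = 1015625*sqrt(65)/ 2136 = 3833.44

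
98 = 98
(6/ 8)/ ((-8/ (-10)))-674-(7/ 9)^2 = -873073/ 1296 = -673.67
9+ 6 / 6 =10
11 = 11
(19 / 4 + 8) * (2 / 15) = 17 / 10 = 1.70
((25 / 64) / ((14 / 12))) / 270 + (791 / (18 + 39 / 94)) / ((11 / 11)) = 99934661 / 2326464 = 42.96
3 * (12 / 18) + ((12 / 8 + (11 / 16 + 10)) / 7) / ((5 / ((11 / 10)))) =2669 / 1120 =2.38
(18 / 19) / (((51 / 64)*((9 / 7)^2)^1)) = 6272 / 8721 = 0.72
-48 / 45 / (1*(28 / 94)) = -376 / 105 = -3.58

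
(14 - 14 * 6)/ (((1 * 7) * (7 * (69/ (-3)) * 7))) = 10/ 1127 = 0.01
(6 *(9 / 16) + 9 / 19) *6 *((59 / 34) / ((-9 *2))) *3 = -6.68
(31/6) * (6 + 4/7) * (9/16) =2139/112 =19.10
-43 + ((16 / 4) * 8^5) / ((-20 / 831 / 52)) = -1415971031 / 5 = -283194206.20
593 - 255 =338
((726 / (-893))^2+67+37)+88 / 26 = 1120090792 / 10366837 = 108.05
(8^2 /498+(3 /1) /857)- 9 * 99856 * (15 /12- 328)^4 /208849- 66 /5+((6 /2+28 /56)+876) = -174883649660672165064037 /3565353172560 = -49050862900.94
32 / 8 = 4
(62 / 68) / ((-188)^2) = 31 / 1201696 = 0.00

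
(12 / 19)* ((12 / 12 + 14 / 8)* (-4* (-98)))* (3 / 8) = 4851 / 19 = 255.32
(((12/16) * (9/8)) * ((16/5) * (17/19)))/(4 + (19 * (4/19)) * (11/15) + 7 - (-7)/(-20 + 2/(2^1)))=1377/7732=0.18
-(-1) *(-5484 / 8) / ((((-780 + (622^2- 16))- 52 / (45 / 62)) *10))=-12339 / 69482944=-0.00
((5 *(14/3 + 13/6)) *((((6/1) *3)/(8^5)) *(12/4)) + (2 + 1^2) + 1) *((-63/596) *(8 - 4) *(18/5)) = -75363939/12206080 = -6.17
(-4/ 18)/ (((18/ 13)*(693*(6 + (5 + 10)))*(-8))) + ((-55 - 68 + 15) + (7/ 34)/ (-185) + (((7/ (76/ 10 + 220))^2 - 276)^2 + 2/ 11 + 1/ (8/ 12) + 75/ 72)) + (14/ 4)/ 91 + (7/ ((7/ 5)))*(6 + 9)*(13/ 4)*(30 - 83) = 5104511555860156412262073001/ 80829631440793249494480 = 63151.49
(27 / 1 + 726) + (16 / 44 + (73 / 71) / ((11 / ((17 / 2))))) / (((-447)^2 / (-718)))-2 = 13021502572 / 17338981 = 751.00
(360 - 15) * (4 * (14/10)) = 1932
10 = 10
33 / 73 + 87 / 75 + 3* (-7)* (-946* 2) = 39733.61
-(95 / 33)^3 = -857375 / 35937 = -23.86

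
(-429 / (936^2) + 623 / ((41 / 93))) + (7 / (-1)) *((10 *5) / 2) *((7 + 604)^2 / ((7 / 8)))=-68766218599555 / 921024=-74662786.85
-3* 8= -24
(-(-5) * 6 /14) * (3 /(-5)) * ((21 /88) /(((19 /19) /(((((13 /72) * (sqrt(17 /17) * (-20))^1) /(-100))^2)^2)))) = -28561 /54743040000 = -0.00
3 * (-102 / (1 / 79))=-24174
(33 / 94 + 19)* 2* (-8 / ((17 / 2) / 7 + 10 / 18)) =-174.94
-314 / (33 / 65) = -20410 / 33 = -618.48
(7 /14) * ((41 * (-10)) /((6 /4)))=-410 /3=-136.67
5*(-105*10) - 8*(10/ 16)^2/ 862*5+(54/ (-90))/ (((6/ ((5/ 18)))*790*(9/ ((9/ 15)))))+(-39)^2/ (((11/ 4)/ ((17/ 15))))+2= -18692778209117/ 4045021200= -4621.18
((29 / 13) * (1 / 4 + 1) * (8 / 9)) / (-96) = -145 / 5616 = -0.03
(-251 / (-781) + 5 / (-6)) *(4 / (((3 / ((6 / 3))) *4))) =-2399 / 7029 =-0.34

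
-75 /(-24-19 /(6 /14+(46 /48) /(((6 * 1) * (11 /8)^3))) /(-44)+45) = -4108900 /1198771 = -3.43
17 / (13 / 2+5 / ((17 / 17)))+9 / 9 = 57 / 23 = 2.48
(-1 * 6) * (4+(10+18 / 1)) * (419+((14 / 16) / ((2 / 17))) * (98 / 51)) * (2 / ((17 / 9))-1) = -83192 / 17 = -4893.65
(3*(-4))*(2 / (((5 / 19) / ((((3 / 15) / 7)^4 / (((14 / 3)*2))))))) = -342 / 52521875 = -0.00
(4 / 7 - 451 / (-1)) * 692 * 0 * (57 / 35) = 0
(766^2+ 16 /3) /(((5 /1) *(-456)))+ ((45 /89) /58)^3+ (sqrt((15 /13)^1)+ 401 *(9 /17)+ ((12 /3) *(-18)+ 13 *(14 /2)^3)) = sqrt(195) /13+ 8680667473146505447 /1999258894059480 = 4343.02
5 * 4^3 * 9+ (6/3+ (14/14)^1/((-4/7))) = 11521/4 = 2880.25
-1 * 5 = -5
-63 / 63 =-1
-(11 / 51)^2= -121 / 2601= -0.05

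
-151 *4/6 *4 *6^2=-14496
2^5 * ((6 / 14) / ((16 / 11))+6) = 1410 / 7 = 201.43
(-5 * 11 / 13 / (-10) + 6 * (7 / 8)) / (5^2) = 59 / 260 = 0.23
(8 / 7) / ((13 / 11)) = 88 / 91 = 0.97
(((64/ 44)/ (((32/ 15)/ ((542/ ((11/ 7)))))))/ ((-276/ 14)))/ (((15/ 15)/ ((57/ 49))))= -77235/ 5566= -13.88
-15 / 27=-5 / 9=-0.56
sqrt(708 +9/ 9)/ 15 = sqrt(709)/ 15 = 1.78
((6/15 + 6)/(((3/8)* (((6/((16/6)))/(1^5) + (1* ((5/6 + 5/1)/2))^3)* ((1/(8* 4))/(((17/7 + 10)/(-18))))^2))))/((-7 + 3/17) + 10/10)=-59965964288/1134236565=-52.87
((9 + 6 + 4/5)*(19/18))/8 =1501/720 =2.08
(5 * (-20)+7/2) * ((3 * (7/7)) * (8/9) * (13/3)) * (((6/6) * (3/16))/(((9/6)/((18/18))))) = -139.39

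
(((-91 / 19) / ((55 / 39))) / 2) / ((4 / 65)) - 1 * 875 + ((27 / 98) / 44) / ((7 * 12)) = -902.59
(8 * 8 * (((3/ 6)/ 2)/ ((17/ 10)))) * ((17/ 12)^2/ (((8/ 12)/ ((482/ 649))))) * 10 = 409700/ 1947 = 210.43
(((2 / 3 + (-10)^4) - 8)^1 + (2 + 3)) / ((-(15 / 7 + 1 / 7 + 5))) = -209951 / 153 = -1372.23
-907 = -907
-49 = -49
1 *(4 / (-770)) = -2 / 385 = -0.01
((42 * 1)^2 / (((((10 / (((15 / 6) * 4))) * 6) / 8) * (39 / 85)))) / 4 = 16660 / 13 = 1281.54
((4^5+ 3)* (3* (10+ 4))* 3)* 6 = 776412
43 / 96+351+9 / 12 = 33811 / 96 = 352.20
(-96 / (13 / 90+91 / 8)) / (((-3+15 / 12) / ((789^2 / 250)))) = 8605730304 / 725725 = 11858.11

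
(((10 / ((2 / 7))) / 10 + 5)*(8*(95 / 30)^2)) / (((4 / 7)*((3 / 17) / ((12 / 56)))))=104329 / 72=1449.01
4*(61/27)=244/27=9.04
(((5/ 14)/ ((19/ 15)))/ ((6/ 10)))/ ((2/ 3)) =375/ 532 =0.70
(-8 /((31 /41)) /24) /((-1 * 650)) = 41 /60450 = 0.00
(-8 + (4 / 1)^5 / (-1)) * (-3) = 3096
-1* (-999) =999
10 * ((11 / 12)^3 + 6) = 58495 / 864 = 67.70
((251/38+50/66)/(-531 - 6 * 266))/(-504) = 1319/192042576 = 0.00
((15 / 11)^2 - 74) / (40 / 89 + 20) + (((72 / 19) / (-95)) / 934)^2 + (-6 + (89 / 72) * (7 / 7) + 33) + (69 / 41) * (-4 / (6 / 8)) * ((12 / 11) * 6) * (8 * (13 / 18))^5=-909788312757841228777358881 / 2405253070363379207400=-378250.56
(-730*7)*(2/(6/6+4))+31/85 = -173709/85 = -2043.64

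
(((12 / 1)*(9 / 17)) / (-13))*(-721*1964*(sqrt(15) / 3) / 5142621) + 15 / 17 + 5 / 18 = 16992528*sqrt(15) / 378839747 + 355 / 306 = 1.33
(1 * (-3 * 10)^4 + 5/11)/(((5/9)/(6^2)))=577368324/11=52488029.45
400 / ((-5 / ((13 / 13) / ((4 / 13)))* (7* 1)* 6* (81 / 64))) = -8320 / 1701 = -4.89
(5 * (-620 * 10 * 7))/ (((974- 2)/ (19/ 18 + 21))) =-10768625/ 2187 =-4923.93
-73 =-73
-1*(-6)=6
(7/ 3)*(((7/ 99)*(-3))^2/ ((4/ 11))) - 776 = -921545/ 1188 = -775.71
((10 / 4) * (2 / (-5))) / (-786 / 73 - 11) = 73 / 1589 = 0.05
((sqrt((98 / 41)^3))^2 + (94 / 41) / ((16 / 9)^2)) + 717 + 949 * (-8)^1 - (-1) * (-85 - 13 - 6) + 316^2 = 819477363919 / 8821888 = 92891.38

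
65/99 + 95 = 9470/99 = 95.66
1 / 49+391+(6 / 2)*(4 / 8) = 38467 / 98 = 392.52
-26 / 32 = -0.81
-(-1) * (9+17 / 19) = 188 / 19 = 9.89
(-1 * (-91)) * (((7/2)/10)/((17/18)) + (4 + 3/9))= 218309/510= 428.06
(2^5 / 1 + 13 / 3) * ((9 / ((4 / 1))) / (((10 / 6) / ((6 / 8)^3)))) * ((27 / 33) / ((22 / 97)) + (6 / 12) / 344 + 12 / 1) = 34417446183 / 106557440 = 322.99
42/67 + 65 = 4397/67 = 65.63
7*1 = 7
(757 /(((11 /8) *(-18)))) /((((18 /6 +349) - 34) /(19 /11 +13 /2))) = -137017 /173151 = -0.79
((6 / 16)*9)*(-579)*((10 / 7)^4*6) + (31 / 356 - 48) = -41781063857 / 854756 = -48880.69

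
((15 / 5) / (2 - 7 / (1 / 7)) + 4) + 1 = 232 / 47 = 4.94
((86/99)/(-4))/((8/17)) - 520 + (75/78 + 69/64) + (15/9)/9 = -128058347/247104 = -518.24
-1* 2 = -2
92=92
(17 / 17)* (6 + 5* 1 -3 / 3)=10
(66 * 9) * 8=4752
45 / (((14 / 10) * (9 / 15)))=375 / 7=53.57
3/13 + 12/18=35/39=0.90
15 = 15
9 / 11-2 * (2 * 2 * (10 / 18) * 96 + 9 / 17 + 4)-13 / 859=-209588690 / 481899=-434.92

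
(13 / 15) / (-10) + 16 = 2387 / 150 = 15.91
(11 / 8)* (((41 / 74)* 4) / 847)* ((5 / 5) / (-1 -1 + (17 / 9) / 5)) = -1845 / 831908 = -0.00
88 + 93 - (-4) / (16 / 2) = 363 / 2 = 181.50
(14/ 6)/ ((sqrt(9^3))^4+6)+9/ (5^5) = 0.00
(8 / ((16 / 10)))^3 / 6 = 125 / 6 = 20.83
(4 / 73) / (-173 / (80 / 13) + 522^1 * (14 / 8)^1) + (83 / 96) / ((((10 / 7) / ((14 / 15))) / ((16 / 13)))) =21030958421 / 30248378550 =0.70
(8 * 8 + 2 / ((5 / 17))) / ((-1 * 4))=-177 / 10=-17.70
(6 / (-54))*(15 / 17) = -5 / 51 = -0.10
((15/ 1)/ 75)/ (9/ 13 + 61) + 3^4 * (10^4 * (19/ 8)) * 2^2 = 30856950013/ 4010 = 7695000.00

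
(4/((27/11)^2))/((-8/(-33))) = 1331/486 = 2.74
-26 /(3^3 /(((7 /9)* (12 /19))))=-728 /1539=-0.47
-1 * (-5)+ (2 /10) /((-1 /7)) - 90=-432 /5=-86.40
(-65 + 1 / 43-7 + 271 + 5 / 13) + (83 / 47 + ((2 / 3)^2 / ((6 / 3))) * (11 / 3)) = 143284886 / 709371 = 201.99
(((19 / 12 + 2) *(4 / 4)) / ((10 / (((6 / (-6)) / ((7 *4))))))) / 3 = -43 / 10080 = -0.00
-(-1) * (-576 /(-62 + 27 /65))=37440 /4003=9.35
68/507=0.13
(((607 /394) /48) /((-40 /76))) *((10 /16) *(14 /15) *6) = -80731 /378240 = -0.21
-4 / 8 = -1 / 2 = -0.50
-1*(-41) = 41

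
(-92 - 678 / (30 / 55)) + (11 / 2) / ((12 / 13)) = -31897 / 24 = -1329.04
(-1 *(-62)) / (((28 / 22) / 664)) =226424 / 7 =32346.29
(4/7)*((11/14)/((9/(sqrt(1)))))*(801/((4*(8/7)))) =8.74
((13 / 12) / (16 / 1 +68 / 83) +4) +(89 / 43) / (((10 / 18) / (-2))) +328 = 324.61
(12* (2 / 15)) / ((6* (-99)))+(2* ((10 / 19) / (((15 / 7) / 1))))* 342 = 249476 / 1485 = 168.00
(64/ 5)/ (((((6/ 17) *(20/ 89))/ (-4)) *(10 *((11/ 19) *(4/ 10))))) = -229976/ 825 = -278.76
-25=-25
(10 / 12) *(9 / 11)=0.68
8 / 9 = 0.89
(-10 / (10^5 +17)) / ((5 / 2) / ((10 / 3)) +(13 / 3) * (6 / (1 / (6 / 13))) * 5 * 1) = -40 / 24304131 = -0.00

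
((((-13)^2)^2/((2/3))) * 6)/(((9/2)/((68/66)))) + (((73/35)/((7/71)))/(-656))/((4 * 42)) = 5826651143449/99003520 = 58852.97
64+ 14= 78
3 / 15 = 1 / 5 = 0.20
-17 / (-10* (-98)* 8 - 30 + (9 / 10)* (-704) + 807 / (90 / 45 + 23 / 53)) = -3655 / 1614211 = -0.00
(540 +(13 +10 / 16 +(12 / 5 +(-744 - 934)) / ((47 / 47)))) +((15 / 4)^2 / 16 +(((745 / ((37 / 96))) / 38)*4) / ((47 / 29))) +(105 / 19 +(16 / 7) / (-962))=-3810230807113 / 3848615680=-990.03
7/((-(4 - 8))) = 7/4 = 1.75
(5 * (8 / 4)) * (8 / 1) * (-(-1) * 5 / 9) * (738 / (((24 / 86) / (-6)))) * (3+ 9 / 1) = -8462400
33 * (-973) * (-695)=22315755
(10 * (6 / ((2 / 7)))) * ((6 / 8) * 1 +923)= 387975 / 2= 193987.50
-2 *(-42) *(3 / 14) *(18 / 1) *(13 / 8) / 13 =40.50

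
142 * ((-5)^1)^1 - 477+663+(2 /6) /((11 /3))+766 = 2663 /11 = 242.09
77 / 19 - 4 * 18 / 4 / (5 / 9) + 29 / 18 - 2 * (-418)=1383841 / 1710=809.26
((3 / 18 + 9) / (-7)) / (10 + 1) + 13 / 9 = 167 / 126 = 1.33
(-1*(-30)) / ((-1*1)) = -30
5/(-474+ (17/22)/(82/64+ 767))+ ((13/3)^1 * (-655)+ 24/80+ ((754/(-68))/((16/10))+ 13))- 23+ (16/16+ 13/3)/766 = -95312334600620209/33384740483920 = -2854.97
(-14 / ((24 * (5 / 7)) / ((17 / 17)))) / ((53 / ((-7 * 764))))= 65513 / 795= 82.41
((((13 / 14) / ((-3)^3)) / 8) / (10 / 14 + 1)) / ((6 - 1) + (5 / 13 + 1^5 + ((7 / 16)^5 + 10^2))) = -2768896 / 117482327019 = -0.00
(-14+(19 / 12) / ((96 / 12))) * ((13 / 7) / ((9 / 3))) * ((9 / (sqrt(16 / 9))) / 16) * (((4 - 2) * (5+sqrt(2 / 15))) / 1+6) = -60.31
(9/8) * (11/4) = 99/32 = 3.09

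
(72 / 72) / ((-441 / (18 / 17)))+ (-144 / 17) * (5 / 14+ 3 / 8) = -6.20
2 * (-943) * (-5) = 9430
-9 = -9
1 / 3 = 0.33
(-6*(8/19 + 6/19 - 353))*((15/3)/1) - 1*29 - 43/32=10537.55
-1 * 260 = -260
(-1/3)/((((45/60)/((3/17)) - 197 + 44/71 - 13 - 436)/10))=2840/546243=0.01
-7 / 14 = -1 / 2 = -0.50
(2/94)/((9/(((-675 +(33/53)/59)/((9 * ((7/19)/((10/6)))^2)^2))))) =-57305727527500/6945590775627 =-8.25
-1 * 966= -966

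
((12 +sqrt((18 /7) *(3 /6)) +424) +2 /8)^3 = 191837007 *sqrt(7) /784 +37195734215 /448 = 83673581.49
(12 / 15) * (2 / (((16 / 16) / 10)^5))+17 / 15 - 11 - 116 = 159874.13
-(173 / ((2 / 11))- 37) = -914.50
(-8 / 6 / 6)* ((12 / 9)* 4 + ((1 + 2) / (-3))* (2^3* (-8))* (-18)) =6880 / 27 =254.81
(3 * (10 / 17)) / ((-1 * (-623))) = 30 / 10591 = 0.00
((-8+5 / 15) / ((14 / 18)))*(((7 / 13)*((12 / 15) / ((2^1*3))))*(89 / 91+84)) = -355718 / 5915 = -60.14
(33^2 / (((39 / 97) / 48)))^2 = 2856532656384 / 169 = 16902560096.95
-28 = -28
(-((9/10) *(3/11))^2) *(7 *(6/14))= -2187/12100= -0.18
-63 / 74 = -0.85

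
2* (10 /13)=20 /13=1.54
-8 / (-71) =8 / 71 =0.11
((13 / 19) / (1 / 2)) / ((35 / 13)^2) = 4394 / 23275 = 0.19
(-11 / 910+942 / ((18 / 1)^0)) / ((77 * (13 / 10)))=9.41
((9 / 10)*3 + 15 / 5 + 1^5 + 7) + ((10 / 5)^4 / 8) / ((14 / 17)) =1129 / 70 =16.13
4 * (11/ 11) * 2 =8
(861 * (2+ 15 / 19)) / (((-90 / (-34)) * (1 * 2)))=258587 / 570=453.66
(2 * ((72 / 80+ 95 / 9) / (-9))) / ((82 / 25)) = -5155 / 6642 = -0.78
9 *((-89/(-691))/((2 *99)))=89/15202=0.01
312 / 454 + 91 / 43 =27365 / 9761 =2.80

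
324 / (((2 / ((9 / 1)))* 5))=1458 / 5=291.60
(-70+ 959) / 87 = 889 / 87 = 10.22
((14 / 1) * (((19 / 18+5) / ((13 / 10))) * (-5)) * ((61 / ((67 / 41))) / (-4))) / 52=47706575 / 815256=58.52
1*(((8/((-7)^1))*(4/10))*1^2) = -16/35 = -0.46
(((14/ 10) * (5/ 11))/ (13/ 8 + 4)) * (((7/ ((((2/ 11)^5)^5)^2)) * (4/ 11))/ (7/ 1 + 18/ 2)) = 4753844455458735957707982069031039402487706454854769/ 25332747903959040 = 187656091375535221179404000000000000.00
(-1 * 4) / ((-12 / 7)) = 7 / 3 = 2.33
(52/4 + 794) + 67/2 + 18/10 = 8423/10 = 842.30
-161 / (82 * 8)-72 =-47393 / 656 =-72.25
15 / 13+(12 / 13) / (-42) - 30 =-28.87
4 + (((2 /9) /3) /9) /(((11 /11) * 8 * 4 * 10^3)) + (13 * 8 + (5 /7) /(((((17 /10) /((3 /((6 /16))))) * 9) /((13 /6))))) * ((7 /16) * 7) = 21479760017 /66096000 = 324.98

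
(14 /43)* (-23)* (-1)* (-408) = -131376 /43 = -3055.26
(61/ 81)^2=0.57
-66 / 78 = -11 / 13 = -0.85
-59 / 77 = -0.77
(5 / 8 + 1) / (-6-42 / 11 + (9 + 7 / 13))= -1859 / 320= -5.81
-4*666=-2664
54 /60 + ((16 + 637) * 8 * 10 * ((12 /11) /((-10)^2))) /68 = 3471 /374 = 9.28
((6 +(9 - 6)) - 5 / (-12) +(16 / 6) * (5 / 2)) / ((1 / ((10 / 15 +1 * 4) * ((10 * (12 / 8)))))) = 6755 / 6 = 1125.83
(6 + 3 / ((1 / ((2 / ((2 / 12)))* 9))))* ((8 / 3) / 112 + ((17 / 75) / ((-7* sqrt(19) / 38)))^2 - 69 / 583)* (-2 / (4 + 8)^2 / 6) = 4774351 / 420714000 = 0.01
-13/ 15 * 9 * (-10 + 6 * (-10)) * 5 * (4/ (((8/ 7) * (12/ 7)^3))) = 1092455/ 576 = 1896.62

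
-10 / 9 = -1.11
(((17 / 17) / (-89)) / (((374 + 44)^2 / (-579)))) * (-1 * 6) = -1737 / 7775218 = -0.00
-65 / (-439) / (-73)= -65 / 32047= -0.00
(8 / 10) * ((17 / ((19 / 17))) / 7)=1156 / 665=1.74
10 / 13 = 0.77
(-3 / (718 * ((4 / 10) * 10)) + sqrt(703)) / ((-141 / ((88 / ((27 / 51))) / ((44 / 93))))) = 527 / 202476 - 1054 * sqrt(703) / 423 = -66.06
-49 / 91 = -7 / 13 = -0.54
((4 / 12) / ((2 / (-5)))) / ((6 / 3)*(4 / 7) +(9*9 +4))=-35 / 3618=-0.01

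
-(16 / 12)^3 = -2.37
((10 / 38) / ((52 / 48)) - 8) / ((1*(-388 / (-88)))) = -42152 / 23959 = -1.76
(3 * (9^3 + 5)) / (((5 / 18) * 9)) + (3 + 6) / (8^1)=35277 / 40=881.92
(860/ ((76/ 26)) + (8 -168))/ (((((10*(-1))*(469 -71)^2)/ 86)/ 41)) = -449565/ 1504838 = -0.30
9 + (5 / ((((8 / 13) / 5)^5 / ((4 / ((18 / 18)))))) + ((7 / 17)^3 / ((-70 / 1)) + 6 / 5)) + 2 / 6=427544446517531 / 603709440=708195.73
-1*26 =-26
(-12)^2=144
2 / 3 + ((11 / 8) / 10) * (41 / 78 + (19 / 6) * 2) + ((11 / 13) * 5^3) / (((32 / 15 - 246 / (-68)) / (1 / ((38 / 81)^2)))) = 112548785317 / 1321398624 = 85.17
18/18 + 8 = 9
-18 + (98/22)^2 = 223/121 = 1.84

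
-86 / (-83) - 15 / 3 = -3.96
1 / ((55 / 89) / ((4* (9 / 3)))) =1068 / 55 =19.42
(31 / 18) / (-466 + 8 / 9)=-31 / 8372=-0.00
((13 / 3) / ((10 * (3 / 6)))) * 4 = 52 / 15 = 3.47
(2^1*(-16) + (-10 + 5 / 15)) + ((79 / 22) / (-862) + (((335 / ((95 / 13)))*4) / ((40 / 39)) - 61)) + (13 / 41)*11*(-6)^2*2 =72513496819 / 221594340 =327.24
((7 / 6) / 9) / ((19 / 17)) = 119 / 1026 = 0.12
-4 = -4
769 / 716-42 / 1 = -29303 / 716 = -40.93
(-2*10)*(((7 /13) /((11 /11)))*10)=-1400 /13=-107.69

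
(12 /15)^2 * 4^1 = 64 /25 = 2.56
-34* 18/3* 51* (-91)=946764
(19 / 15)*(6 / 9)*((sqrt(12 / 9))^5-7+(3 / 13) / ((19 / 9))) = -3404 / 585+1216*sqrt(3) / 1215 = -4.09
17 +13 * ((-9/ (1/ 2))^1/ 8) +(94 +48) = 519/ 4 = 129.75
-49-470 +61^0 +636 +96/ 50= 2998/ 25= 119.92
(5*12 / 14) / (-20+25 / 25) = -30 / 133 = -0.23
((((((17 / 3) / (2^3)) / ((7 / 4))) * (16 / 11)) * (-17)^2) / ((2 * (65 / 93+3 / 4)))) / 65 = 0.90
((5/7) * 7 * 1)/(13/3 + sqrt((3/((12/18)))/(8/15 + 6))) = 38220/31909 - 1890 * sqrt(15)/31909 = 0.97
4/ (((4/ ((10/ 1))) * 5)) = 2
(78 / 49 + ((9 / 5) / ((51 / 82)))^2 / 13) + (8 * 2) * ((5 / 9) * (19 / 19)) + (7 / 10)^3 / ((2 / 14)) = 22410421877 / 1656837000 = 13.53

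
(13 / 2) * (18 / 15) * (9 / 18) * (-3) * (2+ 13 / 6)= -195 / 4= -48.75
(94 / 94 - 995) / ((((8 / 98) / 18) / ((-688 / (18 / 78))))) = 653439696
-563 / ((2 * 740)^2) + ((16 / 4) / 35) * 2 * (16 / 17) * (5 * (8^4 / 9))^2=23519240907469243 / 21113265600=1113955.62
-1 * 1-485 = -486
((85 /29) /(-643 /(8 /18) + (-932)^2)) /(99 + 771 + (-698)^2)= 170 /24548306808757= 0.00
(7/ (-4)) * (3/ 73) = -21/ 292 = -0.07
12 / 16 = 0.75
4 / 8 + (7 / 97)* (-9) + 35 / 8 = 3279 / 776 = 4.23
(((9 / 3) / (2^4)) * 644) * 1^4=120.75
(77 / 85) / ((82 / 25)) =385 / 1394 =0.28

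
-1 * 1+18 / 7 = 1.57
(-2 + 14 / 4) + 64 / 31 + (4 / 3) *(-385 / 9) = -89513 / 1674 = -53.47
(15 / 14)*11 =165 / 14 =11.79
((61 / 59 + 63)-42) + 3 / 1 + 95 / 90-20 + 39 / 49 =358301 / 52038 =6.89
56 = 56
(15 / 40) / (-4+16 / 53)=-159 / 1568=-0.10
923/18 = 51.28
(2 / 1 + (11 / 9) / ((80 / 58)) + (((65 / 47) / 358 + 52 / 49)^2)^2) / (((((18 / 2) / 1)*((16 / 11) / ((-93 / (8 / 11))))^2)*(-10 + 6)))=-1220851793812655191697746509287003 / 1362700147198832194119527301120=-895.91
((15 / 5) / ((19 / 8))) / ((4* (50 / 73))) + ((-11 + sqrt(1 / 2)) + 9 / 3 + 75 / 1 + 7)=sqrt(2) / 2 + 35369 / 475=75.17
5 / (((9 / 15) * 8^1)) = 25 / 24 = 1.04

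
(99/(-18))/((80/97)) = -1067/160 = -6.67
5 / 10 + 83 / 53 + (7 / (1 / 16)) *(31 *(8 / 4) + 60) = 1448603 / 106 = 13666.07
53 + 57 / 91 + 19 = 6609 / 91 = 72.63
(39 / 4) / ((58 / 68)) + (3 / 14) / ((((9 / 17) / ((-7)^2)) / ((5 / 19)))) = 16.65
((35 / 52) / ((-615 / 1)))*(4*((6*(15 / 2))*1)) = -105 / 533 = -0.20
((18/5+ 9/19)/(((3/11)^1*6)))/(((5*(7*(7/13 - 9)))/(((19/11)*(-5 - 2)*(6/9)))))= 559/8250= 0.07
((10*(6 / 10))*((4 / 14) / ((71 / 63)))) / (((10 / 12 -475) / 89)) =-57672 / 201995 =-0.29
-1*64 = -64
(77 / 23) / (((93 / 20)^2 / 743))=22884400 / 198927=115.04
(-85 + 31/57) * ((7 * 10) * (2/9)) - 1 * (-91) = -627277/513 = -1222.76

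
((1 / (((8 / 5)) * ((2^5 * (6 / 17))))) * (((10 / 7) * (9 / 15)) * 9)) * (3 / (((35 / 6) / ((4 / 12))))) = 459 / 6272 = 0.07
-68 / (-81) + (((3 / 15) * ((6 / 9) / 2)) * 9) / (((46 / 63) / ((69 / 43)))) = 75167 / 34830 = 2.16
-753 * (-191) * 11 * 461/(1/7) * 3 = 15315855093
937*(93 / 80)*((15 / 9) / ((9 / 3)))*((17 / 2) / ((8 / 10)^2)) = 12344975 / 1536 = 8037.09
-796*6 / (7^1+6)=-4776 / 13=-367.38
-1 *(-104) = 104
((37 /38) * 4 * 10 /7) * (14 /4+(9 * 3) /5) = 6586 /133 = 49.52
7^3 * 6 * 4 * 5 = 41160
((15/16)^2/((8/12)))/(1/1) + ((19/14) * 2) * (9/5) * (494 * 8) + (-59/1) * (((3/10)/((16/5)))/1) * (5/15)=345996089/17920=19307.82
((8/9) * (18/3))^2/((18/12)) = 512/27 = 18.96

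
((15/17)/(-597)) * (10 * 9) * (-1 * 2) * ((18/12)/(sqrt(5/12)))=540 * sqrt(15)/3383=0.62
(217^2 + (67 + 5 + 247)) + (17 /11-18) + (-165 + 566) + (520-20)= 531218 /11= 48292.55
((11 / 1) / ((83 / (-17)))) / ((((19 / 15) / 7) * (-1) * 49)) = 2805 / 11039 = 0.25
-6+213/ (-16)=-309/ 16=-19.31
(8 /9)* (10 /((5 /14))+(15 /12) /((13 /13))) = 26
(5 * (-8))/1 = -40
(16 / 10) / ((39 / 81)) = 216 / 65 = 3.32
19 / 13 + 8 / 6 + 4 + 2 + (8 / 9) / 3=3191 / 351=9.09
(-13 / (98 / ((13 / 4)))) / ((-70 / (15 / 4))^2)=-1521 / 1229312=-0.00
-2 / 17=-0.12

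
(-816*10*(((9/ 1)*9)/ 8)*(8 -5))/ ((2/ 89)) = -11029770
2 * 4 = 8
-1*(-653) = 653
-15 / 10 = -3 / 2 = -1.50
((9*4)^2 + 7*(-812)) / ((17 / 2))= -8776 / 17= -516.24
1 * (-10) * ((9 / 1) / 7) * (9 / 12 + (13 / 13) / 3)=-195 / 14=-13.93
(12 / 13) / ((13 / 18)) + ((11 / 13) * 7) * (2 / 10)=2081 / 845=2.46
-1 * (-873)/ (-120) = -291/ 40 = -7.28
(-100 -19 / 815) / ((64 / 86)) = -3505317 / 26080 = -134.41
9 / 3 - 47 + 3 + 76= 35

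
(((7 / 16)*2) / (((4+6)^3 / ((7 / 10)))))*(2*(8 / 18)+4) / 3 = 0.00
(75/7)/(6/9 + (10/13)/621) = 605475/37744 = 16.04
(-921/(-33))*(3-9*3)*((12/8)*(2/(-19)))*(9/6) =33156/209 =158.64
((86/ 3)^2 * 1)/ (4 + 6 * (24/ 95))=175655/ 1179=148.99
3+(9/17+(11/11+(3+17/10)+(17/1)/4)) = 4583/340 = 13.48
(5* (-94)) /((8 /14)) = -1645 /2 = -822.50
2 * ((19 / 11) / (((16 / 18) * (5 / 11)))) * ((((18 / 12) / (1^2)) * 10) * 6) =1539 / 2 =769.50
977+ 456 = 1433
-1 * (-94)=94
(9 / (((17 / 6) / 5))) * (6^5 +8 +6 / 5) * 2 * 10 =42040080 / 17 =2472945.88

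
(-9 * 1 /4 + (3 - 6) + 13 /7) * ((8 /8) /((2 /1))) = -95 /56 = -1.70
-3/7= -0.43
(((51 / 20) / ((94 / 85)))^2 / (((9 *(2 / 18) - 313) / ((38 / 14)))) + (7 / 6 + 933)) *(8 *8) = 288423860629 / 4824456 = 59783.71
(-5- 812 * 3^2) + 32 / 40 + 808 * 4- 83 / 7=-143222 / 35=-4092.06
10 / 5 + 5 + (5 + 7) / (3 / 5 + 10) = 431 / 53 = 8.13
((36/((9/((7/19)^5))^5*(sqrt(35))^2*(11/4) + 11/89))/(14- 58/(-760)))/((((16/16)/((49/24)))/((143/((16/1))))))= 1031824901312552914505409835/8721554938693481834206681553016535731644234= 0.00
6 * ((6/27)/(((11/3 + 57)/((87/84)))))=29/1274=0.02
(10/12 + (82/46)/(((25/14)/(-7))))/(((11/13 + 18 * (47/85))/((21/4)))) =-32847451/10978360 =-2.99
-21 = -21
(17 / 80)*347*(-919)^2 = 62275816.74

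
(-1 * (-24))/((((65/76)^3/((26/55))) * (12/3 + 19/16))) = 337133568/96435625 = 3.50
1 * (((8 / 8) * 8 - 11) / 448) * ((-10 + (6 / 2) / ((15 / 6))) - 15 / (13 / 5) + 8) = 0.04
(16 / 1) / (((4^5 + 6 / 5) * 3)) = 0.01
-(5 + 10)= -15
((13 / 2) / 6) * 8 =26 / 3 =8.67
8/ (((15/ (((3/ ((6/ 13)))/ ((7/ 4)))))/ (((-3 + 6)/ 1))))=208/ 35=5.94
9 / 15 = 3 / 5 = 0.60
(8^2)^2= 4096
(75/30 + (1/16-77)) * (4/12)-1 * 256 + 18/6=-4445/16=-277.81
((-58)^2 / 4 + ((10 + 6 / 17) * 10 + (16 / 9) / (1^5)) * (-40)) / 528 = -515807 / 80784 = -6.39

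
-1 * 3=-3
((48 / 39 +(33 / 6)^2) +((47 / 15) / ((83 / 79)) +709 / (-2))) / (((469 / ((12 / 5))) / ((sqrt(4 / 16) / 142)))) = -20719189 / 3592962100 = -0.01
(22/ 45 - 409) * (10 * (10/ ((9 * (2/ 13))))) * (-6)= 4779580/ 27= 177021.48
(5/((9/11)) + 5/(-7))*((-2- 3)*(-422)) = 717400/63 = 11387.30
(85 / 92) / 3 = 85 / 276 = 0.31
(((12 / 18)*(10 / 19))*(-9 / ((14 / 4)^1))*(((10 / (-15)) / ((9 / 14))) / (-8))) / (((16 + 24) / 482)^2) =-58081 / 3420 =-16.98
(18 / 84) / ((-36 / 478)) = -239 / 84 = -2.85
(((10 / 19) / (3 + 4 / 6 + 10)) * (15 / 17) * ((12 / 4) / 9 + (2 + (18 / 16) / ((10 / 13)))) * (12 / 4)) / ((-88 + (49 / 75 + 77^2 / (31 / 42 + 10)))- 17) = 3074625 / 3558126656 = 0.00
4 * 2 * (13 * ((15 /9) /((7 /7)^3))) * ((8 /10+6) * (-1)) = -3536 /3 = -1178.67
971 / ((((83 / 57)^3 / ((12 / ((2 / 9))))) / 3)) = 29131229286 / 571787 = 50947.69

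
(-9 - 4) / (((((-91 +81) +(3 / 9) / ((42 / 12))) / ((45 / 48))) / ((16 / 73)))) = 315 / 1168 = 0.27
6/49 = 0.12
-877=-877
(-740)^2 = 547600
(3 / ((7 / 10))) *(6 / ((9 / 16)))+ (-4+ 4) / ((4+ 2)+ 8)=320 / 7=45.71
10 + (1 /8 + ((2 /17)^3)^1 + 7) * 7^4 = 672925145 /39304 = 17121.03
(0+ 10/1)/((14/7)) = 5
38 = 38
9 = 9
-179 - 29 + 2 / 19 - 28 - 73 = -5869 / 19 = -308.89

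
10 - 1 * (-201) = 211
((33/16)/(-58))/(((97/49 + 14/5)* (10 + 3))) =-8085/14126944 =-0.00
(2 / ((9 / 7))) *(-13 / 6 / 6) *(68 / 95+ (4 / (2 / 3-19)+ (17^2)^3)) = -459072434275 / 33858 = -13558758.17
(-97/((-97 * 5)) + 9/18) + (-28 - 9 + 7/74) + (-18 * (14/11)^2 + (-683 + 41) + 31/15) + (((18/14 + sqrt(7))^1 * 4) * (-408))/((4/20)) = -8160 * sqrt(7) - 5263412159/470085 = -32786.06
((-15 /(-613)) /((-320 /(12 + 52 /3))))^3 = -1331 /117937355264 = -0.00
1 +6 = 7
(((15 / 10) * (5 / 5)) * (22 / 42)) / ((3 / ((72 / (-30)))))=-0.63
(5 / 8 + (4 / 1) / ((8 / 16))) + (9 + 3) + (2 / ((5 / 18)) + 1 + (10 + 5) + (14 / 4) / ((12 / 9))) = 929 / 20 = 46.45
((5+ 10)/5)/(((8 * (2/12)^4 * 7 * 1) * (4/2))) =243/7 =34.71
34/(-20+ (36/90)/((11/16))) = -935/534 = -1.75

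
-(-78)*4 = 312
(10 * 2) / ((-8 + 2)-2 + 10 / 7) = -70 / 23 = -3.04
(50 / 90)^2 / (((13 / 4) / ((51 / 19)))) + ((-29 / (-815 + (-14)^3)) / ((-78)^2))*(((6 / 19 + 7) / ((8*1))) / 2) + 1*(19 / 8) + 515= 10221894538469 / 19747495872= 517.63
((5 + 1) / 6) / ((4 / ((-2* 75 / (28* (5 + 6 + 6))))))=-75 / 952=-0.08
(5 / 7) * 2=10 / 7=1.43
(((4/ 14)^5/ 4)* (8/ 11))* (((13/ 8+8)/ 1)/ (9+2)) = 8/ 26411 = 0.00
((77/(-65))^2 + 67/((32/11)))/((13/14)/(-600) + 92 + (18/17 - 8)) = 1179368421/4105408502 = 0.29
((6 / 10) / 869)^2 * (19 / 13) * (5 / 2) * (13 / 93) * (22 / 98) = 0.00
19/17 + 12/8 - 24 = -21.38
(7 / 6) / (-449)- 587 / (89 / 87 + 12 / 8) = -275162845 / 1182666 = -232.66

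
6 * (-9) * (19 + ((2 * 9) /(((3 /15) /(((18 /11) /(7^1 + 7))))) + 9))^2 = -475046424 /5929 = -80122.52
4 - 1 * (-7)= 11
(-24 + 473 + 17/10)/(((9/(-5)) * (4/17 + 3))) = -76619/990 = -77.39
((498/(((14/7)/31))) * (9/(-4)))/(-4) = 69471/16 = 4341.94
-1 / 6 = -0.17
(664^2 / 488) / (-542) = -27556 / 16531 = -1.67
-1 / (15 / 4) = -4 / 15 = -0.27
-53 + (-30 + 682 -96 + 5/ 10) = 1007/ 2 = 503.50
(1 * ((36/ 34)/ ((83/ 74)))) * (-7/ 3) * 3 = -9324/ 1411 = -6.61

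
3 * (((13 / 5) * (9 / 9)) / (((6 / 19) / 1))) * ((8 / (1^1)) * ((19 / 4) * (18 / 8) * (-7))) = -295659 / 20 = -14782.95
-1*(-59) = 59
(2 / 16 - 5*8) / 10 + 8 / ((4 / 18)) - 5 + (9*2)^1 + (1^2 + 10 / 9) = 33929 / 720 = 47.12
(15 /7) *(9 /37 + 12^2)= 80055 /259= 309.09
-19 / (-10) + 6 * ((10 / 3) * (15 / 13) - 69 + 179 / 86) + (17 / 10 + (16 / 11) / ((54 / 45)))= -34461079 / 92235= -373.62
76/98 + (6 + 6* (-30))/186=-243/1519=-0.16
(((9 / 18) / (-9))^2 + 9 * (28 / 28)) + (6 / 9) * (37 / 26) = 9.95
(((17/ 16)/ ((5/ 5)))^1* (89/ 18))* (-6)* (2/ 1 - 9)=10591/ 48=220.65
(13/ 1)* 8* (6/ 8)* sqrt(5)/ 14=39* sqrt(5)/ 7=12.46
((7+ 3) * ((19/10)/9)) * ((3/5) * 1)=19/15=1.27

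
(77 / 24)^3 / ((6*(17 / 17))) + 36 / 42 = 3693395 / 580608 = 6.36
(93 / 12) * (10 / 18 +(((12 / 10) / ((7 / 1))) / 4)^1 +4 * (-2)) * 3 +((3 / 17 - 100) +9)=-3754361 / 14280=-262.91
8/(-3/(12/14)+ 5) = 16/3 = 5.33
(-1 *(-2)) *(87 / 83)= 174 / 83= 2.10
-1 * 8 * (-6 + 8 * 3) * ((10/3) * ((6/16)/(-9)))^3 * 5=625/324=1.93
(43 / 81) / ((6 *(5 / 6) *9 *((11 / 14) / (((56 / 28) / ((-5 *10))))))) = -602 / 1002375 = -0.00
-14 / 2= -7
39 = 39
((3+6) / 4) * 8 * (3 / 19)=54 / 19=2.84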